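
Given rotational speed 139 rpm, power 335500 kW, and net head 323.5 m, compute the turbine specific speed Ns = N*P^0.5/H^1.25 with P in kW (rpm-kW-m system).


Ns = 139 * 335500^0.5 / 323.5^1.25 = 58.6838


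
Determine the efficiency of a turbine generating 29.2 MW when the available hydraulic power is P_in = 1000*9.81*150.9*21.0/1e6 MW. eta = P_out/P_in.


P_in = 1000 * 9.81 * 150.9 * 21.0 / 1e6 = 31.0869 MW
eta = 29.2 / 31.0869 = 0.9393


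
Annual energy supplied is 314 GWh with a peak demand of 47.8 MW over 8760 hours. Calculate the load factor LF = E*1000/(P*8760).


LF = 314 * 1000 / (47.8 * 8760) = 0.7499


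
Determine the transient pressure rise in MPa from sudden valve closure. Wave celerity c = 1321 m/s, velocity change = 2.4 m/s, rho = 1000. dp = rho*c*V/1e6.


dp = 1000 * 1321 * 2.4 / 1e6 = 3.1704 MPa


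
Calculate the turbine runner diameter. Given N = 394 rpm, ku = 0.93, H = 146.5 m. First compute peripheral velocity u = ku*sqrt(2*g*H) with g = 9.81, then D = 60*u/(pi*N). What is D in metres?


u = 0.93 * sqrt(2*9.81*146.5) = 49.8599 m/s
D = 60 * 49.8599 / (pi * 394) = 2.4169 m


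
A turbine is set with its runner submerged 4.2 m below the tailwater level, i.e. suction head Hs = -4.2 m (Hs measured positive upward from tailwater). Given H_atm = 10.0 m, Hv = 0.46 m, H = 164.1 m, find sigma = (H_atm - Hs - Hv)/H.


sigma = (10.0 - (-4.2) - 0.46) / 164.1 = 0.0837


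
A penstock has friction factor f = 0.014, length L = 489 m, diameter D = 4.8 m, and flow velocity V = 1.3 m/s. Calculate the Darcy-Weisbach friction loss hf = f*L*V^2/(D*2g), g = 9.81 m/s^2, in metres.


hf = 0.014 * 489 * 1.3^2 / (4.8 * 2 * 9.81) = 0.1229 m


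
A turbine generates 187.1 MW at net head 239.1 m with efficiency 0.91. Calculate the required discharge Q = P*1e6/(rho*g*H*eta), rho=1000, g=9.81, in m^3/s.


Q = 187.1 * 1e6 / (1000 * 9.81 * 239.1 * 0.91) = 87.6564 m^3/s


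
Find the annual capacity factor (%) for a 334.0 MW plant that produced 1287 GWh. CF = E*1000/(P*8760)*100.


CF = 1287 * 1000 / (334.0 * 8760) * 100 = 43.9874 %


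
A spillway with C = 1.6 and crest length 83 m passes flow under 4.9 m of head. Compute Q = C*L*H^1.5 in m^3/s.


Q = 1.6 * 83 * 4.9^1.5 = 1440.4301 m^3/s


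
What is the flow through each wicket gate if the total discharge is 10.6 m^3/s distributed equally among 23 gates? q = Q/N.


q = 10.6 / 23 = 0.4609 m^3/s


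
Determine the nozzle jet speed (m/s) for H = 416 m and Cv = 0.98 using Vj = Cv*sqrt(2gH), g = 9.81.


Vj = 0.98 * sqrt(2*9.81*416) = 88.5365 m/s


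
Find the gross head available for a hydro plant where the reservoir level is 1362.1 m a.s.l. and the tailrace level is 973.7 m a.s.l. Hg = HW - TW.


Hg = 1362.1 - 973.7 = 388.4000 m


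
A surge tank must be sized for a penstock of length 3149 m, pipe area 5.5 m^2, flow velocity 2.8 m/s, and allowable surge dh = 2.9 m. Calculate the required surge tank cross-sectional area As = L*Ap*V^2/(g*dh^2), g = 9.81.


As = 3149 * 5.5 * 2.8^2 / (9.81 * 2.9^2) = 1645.8354 m^2


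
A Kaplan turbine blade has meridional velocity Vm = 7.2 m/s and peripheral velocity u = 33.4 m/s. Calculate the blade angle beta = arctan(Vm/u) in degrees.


beta = arctan(7.2 / 33.4) = 12.1650 degrees


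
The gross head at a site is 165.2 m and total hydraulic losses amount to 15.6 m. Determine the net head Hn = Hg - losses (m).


Hn = 165.2 - 15.6 = 149.6000 m


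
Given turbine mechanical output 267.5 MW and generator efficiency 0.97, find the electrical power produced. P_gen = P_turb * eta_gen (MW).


P_gen = 267.5 * 0.97 = 259.4750 MW


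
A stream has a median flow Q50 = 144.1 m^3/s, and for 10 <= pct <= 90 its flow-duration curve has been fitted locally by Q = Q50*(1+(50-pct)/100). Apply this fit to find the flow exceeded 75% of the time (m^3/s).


Q = 144.1 * (1 + (50 - 75)/100) = 108.0750 m^3/s


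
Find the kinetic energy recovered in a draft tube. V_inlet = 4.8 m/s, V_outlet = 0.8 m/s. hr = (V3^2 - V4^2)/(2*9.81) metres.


hr = (4.8^2 - 0.8^2) / (2*9.81) = 1.1417 m


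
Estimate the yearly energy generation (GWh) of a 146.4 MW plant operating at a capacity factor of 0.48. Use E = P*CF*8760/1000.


E = 146.4 * 0.48 * 8760 / 1000 = 615.5827 GWh


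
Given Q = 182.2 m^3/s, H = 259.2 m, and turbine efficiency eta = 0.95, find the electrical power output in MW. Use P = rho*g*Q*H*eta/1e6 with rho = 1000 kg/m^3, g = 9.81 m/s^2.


P = 1000 * 9.81 * 182.2 * 259.2 * 0.95 / 1e6 = 440.1249 MW


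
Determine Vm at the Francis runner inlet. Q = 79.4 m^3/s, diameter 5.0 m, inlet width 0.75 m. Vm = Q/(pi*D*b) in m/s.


Vm = 79.4 / (pi * 5.0 * 0.75) = 6.7397 m/s


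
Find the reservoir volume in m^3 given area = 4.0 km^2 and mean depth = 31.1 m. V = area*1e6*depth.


V = 4.0 * 1e6 * 31.1 = 1.2440e+08 m^3


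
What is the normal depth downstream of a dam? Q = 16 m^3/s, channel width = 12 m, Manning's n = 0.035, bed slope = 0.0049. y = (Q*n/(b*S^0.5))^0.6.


y = (16 * 0.035 / (12 * 0.0049^0.5))^0.6 = 0.7841 m


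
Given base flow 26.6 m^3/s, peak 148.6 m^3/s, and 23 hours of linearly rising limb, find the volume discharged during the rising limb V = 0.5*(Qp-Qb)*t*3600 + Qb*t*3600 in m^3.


V = 0.5*(148.6 - 26.6)*23*3600 + 26.6*23*3600 = 7.2533e+06 m^3


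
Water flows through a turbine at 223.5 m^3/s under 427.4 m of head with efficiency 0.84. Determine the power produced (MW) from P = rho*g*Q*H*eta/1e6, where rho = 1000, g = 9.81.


P = 1000 * 9.81 * 223.5 * 427.4 * 0.84 / 1e6 = 787.1551 MW


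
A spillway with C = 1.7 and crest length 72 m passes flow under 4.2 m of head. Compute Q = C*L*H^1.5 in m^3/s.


Q = 1.7 * 72 * 4.2^1.5 = 1053.5505 m^3/s


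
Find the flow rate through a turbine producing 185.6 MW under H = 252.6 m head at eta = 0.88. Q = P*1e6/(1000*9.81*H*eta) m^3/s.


Q = 185.6 * 1e6 / (1000 * 9.81 * 252.6 * 0.88) = 85.1124 m^3/s


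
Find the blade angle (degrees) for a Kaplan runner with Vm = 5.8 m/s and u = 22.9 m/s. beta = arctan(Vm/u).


beta = arctan(5.8 / 22.9) = 14.2127 degrees


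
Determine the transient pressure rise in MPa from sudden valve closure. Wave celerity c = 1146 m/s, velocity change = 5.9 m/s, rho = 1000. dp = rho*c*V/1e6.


dp = 1000 * 1146 * 5.9 / 1e6 = 6.7614 MPa


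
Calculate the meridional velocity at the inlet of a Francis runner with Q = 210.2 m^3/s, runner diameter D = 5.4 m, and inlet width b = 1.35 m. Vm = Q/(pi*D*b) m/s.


Vm = 210.2 / (pi * 5.4 * 1.35) = 9.1782 m/s


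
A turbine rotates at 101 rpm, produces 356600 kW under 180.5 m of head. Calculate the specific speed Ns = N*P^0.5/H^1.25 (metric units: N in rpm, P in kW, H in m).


Ns = 101 * 356600^0.5 / 180.5^1.25 = 91.1624


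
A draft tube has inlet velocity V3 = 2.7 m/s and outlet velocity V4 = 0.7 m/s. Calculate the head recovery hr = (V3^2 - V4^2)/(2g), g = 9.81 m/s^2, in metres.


hr = (2.7^2 - 0.7^2) / (2*9.81) = 0.3466 m


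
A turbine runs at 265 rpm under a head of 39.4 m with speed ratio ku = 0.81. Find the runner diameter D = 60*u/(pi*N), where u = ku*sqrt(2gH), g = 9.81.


u = 0.81 * sqrt(2*9.81*39.4) = 22.5207 m/s
D = 60 * 22.5207 / (pi * 265) = 1.6231 m


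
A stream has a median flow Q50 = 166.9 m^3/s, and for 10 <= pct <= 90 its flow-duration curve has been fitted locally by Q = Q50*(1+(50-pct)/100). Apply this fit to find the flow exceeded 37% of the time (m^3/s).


Q = 166.9 * (1 + (50 - 37)/100) = 188.5970 m^3/s


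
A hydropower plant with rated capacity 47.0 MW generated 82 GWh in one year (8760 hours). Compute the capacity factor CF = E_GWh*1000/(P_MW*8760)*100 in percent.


CF = 82 * 1000 / (47.0 * 8760) * 100 = 19.9164 %


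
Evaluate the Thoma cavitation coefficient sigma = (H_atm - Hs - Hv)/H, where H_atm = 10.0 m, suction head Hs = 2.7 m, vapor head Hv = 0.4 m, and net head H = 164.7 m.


sigma = (10.0 - 2.7 - 0.4) / 164.7 = 0.0419


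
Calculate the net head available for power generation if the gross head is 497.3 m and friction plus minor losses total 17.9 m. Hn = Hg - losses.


Hn = 497.3 - 17.9 = 479.4000 m


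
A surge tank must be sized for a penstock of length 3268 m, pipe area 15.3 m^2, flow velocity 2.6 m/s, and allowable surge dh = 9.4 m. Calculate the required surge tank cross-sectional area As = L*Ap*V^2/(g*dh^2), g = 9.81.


As = 3268 * 15.3 * 2.6^2 / (9.81 * 9.4^2) = 389.9379 m^2


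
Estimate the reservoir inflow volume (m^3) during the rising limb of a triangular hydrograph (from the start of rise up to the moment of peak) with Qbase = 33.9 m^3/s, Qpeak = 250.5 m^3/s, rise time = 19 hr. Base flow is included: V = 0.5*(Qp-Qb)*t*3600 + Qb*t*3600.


V = 0.5*(250.5 - 33.9)*19*3600 + 33.9*19*3600 = 9.7265e+06 m^3


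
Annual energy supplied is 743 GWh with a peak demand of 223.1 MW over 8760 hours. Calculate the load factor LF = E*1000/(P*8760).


LF = 743 * 1000 / (223.1 * 8760) = 0.3802


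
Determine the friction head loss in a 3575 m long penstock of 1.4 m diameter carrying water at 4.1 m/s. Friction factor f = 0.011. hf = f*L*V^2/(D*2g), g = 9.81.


hf = 0.011 * 3575 * 4.1^2 / (1.4 * 2 * 9.81) = 24.0663 m


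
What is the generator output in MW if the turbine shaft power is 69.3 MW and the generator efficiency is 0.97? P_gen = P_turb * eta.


P_gen = 69.3 * 0.97 = 67.2210 MW


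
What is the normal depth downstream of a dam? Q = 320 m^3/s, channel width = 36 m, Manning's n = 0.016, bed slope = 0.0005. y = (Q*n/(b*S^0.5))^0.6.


y = (320 * 0.016 / (36 * 0.0005^0.5))^0.6 = 3.0345 m


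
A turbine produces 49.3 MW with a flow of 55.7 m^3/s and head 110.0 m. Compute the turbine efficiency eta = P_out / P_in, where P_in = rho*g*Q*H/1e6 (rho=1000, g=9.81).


P_in = 1000 * 9.81 * 55.7 * 110.0 / 1e6 = 60.1059 MW
eta = 49.3 / 60.1059 = 0.8202


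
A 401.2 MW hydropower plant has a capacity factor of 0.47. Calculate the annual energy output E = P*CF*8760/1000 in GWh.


E = 401.2 * 0.47 * 8760 / 1000 = 1651.8206 GWh


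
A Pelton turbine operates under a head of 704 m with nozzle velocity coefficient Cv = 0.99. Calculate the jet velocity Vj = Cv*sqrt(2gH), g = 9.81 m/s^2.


Vj = 0.99 * sqrt(2*9.81*704) = 116.3512 m/s


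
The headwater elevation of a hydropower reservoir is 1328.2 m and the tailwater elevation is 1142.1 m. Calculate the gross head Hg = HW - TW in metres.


Hg = 1328.2 - 1142.1 = 186.1000 m


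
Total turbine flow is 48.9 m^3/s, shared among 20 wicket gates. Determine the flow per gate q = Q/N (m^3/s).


q = 48.9 / 20 = 2.4450 m^3/s


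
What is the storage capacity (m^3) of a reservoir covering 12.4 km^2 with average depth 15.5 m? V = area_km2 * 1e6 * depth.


V = 12.4 * 1e6 * 15.5 = 1.9220e+08 m^3


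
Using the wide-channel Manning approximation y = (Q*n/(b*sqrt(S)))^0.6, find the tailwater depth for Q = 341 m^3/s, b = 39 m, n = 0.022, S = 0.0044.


y = (341 * 0.022 / (39 * 0.0044^0.5))^0.6 = 1.8942 m


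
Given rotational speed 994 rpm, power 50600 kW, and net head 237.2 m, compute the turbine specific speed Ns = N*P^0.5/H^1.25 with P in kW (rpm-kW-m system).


Ns = 994 * 50600^0.5 / 237.2^1.25 = 240.1974


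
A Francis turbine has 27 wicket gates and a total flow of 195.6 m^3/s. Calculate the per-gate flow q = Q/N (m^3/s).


q = 195.6 / 27 = 7.2444 m^3/s


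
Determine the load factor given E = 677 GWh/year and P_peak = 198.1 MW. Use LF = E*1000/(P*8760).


LF = 677 * 1000 / (198.1 * 8760) = 0.3901


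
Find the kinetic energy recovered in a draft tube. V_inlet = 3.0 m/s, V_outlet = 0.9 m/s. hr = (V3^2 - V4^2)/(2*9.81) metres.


hr = (3.0^2 - 0.9^2) / (2*9.81) = 0.4174 m


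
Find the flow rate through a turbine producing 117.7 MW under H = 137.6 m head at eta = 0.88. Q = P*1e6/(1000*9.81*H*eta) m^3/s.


Q = 117.7 * 1e6 / (1000 * 9.81 * 137.6 * 0.88) = 99.0846 m^3/s


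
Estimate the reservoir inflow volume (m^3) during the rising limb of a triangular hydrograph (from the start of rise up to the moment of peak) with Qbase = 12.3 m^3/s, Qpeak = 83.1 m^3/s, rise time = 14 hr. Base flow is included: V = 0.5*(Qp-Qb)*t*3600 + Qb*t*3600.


V = 0.5*(83.1 - 12.3)*14*3600 + 12.3*14*3600 = 2.4041e+06 m^3


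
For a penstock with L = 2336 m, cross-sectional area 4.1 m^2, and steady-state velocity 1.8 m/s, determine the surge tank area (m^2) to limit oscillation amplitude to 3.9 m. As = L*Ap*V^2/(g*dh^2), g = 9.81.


As = 2336 * 4.1 * 1.8^2 / (9.81 * 3.9^2) = 207.9713 m^2


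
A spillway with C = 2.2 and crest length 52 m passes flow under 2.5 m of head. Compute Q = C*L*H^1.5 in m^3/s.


Q = 2.2 * 52 * 2.5^1.5 = 452.2057 m^3/s


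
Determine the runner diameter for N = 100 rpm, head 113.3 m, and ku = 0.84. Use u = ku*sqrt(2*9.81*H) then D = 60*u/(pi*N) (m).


u = 0.84 * sqrt(2*9.81*113.3) = 39.6044 m/s
D = 60 * 39.6044 / (pi * 100) = 7.5639 m


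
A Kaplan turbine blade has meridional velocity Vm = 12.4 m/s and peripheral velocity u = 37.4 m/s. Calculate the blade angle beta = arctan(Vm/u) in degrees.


beta = arctan(12.4 / 37.4) = 18.3430 degrees


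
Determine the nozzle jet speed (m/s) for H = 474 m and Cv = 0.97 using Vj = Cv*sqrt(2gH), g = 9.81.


Vj = 0.97 * sqrt(2*9.81*474) = 93.5428 m/s


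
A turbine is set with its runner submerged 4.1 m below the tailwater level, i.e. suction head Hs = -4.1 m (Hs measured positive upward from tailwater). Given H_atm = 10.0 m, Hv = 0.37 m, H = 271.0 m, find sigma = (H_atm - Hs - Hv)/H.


sigma = (10.0 - (-4.1) - 0.37) / 271.0 = 0.0507


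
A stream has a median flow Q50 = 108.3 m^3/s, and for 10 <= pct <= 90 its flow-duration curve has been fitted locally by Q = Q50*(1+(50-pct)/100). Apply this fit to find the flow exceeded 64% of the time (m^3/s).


Q = 108.3 * (1 + (50 - 64)/100) = 93.1380 m^3/s


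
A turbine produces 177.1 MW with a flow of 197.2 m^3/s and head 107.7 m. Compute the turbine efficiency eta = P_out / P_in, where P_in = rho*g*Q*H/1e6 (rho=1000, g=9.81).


P_in = 1000 * 9.81 * 197.2 * 107.7 / 1e6 = 208.3491 MW
eta = 177.1 / 208.3491 = 0.8500


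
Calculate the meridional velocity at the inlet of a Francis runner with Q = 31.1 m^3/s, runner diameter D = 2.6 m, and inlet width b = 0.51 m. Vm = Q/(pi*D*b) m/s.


Vm = 31.1 / (pi * 2.6 * 0.51) = 7.4656 m/s


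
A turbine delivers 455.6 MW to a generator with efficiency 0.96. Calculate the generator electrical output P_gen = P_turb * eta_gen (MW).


P_gen = 455.6 * 0.96 = 437.3760 MW


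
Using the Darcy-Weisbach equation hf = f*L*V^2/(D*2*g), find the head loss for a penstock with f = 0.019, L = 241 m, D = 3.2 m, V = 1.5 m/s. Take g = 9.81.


hf = 0.019 * 241 * 1.5^2 / (3.2 * 2 * 9.81) = 0.1641 m


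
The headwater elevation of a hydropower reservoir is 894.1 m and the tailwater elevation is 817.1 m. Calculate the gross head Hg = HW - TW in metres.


Hg = 894.1 - 817.1 = 77.0000 m


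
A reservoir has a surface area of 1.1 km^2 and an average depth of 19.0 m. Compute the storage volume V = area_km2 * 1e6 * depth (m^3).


V = 1.1 * 1e6 * 19.0 = 2.0900e+07 m^3


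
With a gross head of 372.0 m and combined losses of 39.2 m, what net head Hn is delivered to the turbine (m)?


Hn = 372.0 - 39.2 = 332.8000 m


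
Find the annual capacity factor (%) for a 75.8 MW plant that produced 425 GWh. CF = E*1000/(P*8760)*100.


CF = 425 * 1000 / (75.8 * 8760) * 100 = 64.0053 %


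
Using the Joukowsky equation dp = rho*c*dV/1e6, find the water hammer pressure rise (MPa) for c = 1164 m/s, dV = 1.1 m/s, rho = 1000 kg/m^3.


dp = 1000 * 1164 * 1.1 / 1e6 = 1.2804 MPa


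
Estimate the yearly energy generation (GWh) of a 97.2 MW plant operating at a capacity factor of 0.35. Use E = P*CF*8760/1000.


E = 97.2 * 0.35 * 8760 / 1000 = 298.0152 GWh


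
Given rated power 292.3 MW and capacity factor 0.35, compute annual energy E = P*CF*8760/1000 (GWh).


E = 292.3 * 0.35 * 8760 / 1000 = 896.1918 GWh


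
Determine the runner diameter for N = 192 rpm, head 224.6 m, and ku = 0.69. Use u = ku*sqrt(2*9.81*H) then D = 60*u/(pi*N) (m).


u = 0.69 * sqrt(2*9.81*224.6) = 45.8040 m/s
D = 60 * 45.8040 / (pi * 192) = 4.5562 m


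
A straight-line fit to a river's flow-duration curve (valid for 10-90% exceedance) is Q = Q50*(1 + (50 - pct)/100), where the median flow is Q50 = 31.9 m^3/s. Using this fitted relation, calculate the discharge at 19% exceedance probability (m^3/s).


Q = 31.9 * (1 + (50 - 19)/100) = 41.7890 m^3/s


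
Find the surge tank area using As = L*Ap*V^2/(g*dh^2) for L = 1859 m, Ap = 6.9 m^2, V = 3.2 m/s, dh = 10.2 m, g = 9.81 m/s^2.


As = 1859 * 6.9 * 3.2^2 / (9.81 * 10.2^2) = 128.6942 m^2


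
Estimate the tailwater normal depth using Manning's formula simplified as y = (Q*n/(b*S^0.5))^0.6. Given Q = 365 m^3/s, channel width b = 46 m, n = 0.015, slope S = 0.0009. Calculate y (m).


y = (365 * 0.015 / (46 * 0.0009^0.5))^0.6 = 2.2861 m


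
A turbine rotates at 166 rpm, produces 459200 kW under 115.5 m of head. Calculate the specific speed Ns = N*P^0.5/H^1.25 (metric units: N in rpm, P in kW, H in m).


Ns = 166 * 459200^0.5 / 115.5^1.25 = 297.0856


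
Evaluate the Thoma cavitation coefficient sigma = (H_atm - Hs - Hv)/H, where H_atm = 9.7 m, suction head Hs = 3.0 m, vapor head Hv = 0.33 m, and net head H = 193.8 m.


sigma = (9.7 - 3.0 - 0.33) / 193.8 = 0.0329


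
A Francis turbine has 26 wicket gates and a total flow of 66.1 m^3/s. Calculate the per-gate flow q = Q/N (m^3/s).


q = 66.1 / 26 = 2.5423 m^3/s


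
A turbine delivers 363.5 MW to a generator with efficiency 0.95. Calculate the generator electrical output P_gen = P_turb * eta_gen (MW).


P_gen = 363.5 * 0.95 = 345.3250 MW


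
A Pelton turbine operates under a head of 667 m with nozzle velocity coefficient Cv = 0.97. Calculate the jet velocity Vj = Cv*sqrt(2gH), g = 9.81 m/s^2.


Vj = 0.97 * sqrt(2*9.81*667) = 110.9645 m/s


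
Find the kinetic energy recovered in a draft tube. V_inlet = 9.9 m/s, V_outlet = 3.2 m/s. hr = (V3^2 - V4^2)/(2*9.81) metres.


hr = (9.9^2 - 3.2^2) / (2*9.81) = 4.4735 m


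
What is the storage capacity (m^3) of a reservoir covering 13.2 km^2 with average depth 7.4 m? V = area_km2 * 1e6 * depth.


V = 13.2 * 1e6 * 7.4 = 9.7680e+07 m^3


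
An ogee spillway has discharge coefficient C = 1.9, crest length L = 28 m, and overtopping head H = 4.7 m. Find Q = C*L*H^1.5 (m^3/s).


Q = 1.9 * 28 * 4.7^1.5 = 542.0738 m^3/s


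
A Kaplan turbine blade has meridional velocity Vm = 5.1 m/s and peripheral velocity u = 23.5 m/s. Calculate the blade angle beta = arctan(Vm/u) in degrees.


beta = arctan(5.1 / 23.5) = 12.2445 degrees


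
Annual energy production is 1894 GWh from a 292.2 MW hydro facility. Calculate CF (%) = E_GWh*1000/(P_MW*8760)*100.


CF = 1894 * 1000 / (292.2 * 8760) * 100 = 73.9939 %


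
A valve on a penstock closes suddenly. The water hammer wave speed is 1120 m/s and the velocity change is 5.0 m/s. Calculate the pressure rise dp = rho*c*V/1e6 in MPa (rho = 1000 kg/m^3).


dp = 1000 * 1120 * 5.0 / 1e6 = 5.6000 MPa


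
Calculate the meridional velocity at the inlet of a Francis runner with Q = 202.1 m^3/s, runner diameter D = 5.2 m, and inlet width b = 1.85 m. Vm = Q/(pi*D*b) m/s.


Vm = 202.1 / (pi * 5.2 * 1.85) = 6.6872 m/s


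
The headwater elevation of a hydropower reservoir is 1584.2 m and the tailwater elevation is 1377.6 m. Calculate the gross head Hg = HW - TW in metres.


Hg = 1584.2 - 1377.6 = 206.6000 m


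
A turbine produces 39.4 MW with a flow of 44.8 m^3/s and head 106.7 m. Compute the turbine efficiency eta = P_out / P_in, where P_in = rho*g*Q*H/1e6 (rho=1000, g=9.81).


P_in = 1000 * 9.81 * 44.8 * 106.7 / 1e6 = 46.8934 MW
eta = 39.4 / 46.8934 = 0.8402


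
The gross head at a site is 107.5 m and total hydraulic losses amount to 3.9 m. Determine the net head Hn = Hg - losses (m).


Hn = 107.5 - 3.9 = 103.6000 m


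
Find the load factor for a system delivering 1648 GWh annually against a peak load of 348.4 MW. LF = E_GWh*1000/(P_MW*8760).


LF = 1648 * 1000 / (348.4 * 8760) = 0.5400


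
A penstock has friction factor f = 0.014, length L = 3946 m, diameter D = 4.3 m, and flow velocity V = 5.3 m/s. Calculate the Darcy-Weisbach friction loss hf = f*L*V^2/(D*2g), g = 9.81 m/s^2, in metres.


hf = 0.014 * 3946 * 5.3^2 / (4.3 * 2 * 9.81) = 18.3937 m


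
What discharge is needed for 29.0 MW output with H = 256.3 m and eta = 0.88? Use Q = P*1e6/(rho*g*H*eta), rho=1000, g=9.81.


Q = 29.0 * 1e6 / (1000 * 9.81 * 256.3 * 0.88) = 13.1068 m^3/s


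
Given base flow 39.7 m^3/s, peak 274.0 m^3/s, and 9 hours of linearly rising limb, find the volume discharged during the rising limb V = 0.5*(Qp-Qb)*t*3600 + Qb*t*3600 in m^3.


V = 0.5*(274.0 - 39.7)*9*3600 + 39.7*9*3600 = 5.0819e+06 m^3


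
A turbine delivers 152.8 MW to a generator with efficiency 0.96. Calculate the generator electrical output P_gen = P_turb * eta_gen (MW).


P_gen = 152.8 * 0.96 = 146.6880 MW


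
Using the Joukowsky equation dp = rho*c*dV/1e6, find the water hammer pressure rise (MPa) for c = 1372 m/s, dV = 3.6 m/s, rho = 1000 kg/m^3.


dp = 1000 * 1372 * 3.6 / 1e6 = 4.9392 MPa


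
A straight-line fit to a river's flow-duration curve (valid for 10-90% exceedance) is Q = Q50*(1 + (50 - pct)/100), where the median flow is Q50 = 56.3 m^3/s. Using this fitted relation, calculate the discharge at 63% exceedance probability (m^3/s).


Q = 56.3 * (1 + (50 - 63)/100) = 48.9810 m^3/s


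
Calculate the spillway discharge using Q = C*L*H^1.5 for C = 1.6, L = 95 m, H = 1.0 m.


Q = 1.6 * 95 * 1.0^1.5 = 152.0000 m^3/s


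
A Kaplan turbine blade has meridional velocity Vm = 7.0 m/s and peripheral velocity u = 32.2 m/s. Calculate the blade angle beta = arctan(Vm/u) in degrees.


beta = arctan(7.0 / 32.2) = 12.2648 degrees


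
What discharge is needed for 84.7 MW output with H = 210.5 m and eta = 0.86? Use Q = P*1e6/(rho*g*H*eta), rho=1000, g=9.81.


Q = 84.7 * 1e6 / (1000 * 9.81 * 210.5 * 0.86) = 47.6940 m^3/s


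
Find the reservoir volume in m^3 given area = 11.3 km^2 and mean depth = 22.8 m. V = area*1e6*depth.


V = 11.3 * 1e6 * 22.8 = 2.5764e+08 m^3


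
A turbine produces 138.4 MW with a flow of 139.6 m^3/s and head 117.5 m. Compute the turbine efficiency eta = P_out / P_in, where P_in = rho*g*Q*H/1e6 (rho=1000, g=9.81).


P_in = 1000 * 9.81 * 139.6 * 117.5 / 1e6 = 160.9134 MW
eta = 138.4 / 160.9134 = 0.8601


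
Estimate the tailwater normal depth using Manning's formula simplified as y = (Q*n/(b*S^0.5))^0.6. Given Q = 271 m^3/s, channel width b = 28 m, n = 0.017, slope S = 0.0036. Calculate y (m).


y = (271 * 0.017 / (28 * 0.0036^0.5))^0.6 = 1.8317 m


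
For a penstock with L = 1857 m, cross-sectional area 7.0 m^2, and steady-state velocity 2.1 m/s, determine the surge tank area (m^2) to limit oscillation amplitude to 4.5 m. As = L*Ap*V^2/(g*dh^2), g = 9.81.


As = 1857 * 7.0 * 2.1^2 / (9.81 * 4.5^2) = 288.5722 m^2


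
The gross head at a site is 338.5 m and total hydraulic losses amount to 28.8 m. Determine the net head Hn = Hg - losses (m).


Hn = 338.5 - 28.8 = 309.7000 m


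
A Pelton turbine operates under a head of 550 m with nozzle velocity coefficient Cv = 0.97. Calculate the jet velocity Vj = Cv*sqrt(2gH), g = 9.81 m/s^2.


Vj = 0.97 * sqrt(2*9.81*550) = 100.7633 m/s


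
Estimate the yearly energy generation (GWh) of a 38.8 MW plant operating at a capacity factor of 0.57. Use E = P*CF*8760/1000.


E = 38.8 * 0.57 * 8760 / 1000 = 193.7362 GWh


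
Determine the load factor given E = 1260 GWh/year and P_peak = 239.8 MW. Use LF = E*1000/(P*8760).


LF = 1260 * 1000 / (239.8 * 8760) = 0.5998


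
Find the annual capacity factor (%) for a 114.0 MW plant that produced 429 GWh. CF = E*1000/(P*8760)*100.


CF = 429 * 1000 / (114.0 * 8760) * 100 = 42.9584 %


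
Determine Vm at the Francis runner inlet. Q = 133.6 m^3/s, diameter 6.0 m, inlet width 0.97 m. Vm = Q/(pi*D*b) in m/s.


Vm = 133.6 / (pi * 6.0 * 0.97) = 7.3069 m/s


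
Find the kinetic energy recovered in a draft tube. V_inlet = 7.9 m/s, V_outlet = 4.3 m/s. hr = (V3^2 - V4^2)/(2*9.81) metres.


hr = (7.9^2 - 4.3^2) / (2*9.81) = 2.2385 m


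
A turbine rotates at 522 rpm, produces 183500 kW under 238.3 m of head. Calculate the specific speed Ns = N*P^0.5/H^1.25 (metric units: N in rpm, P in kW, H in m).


Ns = 522 * 183500^0.5 / 238.3^1.25 = 238.8270


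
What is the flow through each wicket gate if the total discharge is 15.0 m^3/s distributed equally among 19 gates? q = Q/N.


q = 15.0 / 19 = 0.7895 m^3/s


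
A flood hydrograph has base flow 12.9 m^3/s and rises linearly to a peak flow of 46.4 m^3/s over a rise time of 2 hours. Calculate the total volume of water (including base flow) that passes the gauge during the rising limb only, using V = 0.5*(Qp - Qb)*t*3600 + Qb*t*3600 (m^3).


V = 0.5*(46.4 - 12.9)*2*3600 + 12.9*2*3600 = 213480.0000 m^3


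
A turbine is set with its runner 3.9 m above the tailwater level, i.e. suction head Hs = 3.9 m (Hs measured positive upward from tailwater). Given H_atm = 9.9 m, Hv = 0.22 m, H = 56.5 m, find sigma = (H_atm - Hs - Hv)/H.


sigma = (9.9 - 3.9 - 0.22) / 56.5 = 0.1023


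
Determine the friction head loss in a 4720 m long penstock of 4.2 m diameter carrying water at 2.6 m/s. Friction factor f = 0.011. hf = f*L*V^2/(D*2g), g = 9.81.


hf = 0.011 * 4720 * 2.6^2 / (4.2 * 2 * 9.81) = 4.2592 m


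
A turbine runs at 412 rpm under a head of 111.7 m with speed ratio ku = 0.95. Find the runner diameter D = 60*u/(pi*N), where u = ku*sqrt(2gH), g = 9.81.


u = 0.95 * sqrt(2*9.81*111.7) = 44.4733 m/s
D = 60 * 44.4733 / (pi * 412) = 2.0616 m


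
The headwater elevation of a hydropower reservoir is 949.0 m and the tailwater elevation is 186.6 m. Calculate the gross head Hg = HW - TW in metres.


Hg = 949.0 - 186.6 = 762.4000 m


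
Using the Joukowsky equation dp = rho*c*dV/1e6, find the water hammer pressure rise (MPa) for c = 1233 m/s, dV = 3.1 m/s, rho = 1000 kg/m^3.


dp = 1000 * 1233 * 3.1 / 1e6 = 3.8223 MPa


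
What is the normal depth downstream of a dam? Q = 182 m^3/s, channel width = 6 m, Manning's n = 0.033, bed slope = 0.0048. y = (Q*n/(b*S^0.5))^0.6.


y = (182 * 0.033 / (6 * 0.0048^0.5))^0.6 = 4.9646 m


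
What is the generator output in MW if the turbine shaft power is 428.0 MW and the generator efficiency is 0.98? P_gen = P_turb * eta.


P_gen = 428.0 * 0.98 = 419.4400 MW


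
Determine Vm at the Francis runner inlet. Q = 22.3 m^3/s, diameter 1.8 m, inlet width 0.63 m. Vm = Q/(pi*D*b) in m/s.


Vm = 22.3 / (pi * 1.8 * 0.63) = 6.2595 m/s


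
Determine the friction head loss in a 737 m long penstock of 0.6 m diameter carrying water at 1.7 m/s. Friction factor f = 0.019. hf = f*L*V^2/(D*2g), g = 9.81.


hf = 0.019 * 737 * 1.7^2 / (0.6 * 2 * 9.81) = 3.4377 m


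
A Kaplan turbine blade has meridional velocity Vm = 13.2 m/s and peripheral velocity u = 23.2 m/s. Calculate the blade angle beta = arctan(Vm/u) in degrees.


beta = arctan(13.2 / 23.2) = 29.6384 degrees


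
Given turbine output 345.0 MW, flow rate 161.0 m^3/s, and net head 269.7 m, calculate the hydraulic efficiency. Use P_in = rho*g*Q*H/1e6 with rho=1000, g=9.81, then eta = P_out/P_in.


P_in = 1000 * 9.81 * 161.0 * 269.7 / 1e6 = 425.9669 MW
eta = 345.0 / 425.9669 = 0.8099


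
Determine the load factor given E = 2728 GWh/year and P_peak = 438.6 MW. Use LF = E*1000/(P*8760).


LF = 2728 * 1000 / (438.6 * 8760) = 0.7100


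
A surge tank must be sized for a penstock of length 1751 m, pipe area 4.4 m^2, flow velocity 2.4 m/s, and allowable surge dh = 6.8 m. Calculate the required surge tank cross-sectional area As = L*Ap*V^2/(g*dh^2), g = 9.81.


As = 1751 * 4.4 * 2.4^2 / (9.81 * 6.8^2) = 97.8305 m^2


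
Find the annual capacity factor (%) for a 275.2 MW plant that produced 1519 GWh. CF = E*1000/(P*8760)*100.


CF = 1519 * 1000 / (275.2 * 8760) * 100 = 63.0094 %


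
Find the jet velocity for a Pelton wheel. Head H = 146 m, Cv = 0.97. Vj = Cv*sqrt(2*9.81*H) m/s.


Vj = 0.97 * sqrt(2*9.81*146) = 51.9156 m/s


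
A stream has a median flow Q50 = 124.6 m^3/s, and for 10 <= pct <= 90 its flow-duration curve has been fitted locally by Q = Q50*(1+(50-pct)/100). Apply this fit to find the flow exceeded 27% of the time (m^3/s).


Q = 124.6 * (1 + (50 - 27)/100) = 153.2580 m^3/s


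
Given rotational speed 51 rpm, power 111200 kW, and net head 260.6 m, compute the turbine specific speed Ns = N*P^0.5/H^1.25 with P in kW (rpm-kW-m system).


Ns = 51 * 111200^0.5 / 260.6^1.25 = 16.2426


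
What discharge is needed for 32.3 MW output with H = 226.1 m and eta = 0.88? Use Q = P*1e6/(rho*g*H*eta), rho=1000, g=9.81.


Q = 32.3 * 1e6 / (1000 * 9.81 * 226.1 * 0.88) = 16.5482 m^3/s


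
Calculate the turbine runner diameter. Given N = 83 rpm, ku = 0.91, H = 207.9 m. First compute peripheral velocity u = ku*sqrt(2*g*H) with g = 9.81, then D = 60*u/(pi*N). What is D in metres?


u = 0.91 * sqrt(2*9.81*207.9) = 58.1190 m/s
D = 60 * 58.1190 / (pi * 83) = 13.3734 m


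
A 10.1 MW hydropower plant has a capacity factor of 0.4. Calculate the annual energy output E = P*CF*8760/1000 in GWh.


E = 10.1 * 0.4 * 8760 / 1000 = 35.3904 GWh


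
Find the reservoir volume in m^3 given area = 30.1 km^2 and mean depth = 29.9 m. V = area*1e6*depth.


V = 30.1 * 1e6 * 29.9 = 8.9999e+08 m^3


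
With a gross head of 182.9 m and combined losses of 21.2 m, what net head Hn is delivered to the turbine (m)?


Hn = 182.9 - 21.2 = 161.7000 m


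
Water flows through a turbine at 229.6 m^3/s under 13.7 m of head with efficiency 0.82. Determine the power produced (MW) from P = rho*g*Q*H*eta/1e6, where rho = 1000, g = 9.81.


P = 1000 * 9.81 * 229.6 * 13.7 * 0.82 / 1e6 = 25.3032 MW


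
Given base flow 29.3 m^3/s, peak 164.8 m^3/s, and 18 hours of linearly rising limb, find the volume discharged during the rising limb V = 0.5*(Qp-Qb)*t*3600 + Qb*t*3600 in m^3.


V = 0.5*(164.8 - 29.3)*18*3600 + 29.3*18*3600 = 6.2888e+06 m^3


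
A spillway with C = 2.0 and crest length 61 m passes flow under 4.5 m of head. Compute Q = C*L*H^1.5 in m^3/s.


Q = 2.0 * 61 * 4.5^1.5 = 1164.6049 m^3/s


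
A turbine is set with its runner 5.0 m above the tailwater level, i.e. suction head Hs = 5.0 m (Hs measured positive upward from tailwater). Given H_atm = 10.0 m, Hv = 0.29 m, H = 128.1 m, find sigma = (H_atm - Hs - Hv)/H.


sigma = (10.0 - 5.0 - 0.29) / 128.1 = 0.0368


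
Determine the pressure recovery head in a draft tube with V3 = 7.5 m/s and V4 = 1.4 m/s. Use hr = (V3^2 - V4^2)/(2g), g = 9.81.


hr = (7.5^2 - 1.4^2) / (2*9.81) = 2.7671 m


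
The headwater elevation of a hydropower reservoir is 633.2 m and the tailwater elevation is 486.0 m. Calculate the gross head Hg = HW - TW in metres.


Hg = 633.2 - 486.0 = 147.2000 m


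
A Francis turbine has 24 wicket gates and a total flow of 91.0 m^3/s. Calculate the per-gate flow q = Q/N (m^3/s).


q = 91.0 / 24 = 3.7917 m^3/s


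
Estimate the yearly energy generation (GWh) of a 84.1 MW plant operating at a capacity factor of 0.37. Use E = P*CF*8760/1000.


E = 84.1 * 0.37 * 8760 / 1000 = 272.5849 GWh


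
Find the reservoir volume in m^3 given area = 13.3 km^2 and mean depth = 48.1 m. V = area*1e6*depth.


V = 13.3 * 1e6 * 48.1 = 6.3973e+08 m^3


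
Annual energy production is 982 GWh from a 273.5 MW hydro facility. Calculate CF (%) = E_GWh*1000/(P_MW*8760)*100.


CF = 982 * 1000 / (273.5 * 8760) * 100 = 40.9874 %


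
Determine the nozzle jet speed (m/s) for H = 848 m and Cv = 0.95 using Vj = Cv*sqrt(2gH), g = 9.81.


Vj = 0.95 * sqrt(2*9.81*848) = 122.5381 m/s


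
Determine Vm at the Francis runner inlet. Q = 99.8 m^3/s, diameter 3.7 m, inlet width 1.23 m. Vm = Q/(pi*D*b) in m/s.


Vm = 99.8 / (pi * 3.7 * 1.23) = 6.9803 m/s


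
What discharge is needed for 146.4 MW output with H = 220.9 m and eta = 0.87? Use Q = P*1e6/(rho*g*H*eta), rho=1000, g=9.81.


Q = 146.4 * 1e6 / (1000 * 9.81 * 220.9 * 0.87) = 77.6528 m^3/s


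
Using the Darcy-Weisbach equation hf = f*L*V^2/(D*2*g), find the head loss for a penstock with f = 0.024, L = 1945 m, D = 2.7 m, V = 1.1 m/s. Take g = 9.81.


hf = 0.024 * 1945 * 1.1^2 / (2.7 * 2 * 9.81) = 1.0662 m


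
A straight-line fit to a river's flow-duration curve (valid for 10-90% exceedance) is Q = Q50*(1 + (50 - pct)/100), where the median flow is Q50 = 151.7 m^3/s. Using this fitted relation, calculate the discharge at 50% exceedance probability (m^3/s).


Q = 151.7 * (1 + (50 - 50)/100) = 151.7000 m^3/s


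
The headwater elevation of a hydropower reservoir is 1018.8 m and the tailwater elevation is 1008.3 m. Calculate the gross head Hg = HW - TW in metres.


Hg = 1018.8 - 1008.3 = 10.5000 m


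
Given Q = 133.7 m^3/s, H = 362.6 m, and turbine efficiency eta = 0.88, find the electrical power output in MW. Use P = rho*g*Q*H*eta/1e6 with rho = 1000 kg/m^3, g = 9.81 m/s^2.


P = 1000 * 9.81 * 133.7 * 362.6 * 0.88 / 1e6 = 418.5149 MW


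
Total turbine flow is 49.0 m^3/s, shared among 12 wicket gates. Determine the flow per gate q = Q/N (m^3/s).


q = 49.0 / 12 = 4.0833 m^3/s


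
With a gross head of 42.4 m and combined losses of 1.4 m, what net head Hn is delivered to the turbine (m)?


Hn = 42.4 - 1.4 = 41.0000 m


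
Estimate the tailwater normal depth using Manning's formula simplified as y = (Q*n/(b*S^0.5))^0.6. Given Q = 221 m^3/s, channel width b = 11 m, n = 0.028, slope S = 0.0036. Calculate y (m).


y = (221 * 0.028 / (11 * 0.0036^0.5))^0.6 = 3.8300 m


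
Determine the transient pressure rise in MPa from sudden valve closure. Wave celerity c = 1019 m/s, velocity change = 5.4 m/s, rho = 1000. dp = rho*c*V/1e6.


dp = 1000 * 1019 * 5.4 / 1e6 = 5.5026 MPa


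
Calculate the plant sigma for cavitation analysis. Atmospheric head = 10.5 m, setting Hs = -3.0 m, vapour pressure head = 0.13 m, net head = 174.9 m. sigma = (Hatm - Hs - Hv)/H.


sigma = (10.5 - (-3.0) - 0.13) / 174.9 = 0.0764


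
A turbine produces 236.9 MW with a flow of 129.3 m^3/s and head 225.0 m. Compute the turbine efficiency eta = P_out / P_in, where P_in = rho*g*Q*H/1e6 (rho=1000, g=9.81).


P_in = 1000 * 9.81 * 129.3 * 225.0 / 1e6 = 285.3974 MW
eta = 236.9 / 285.3974 = 0.8301


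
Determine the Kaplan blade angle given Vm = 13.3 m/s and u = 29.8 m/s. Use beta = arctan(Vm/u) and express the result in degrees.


beta = arctan(13.3 / 29.8) = 24.0516 degrees


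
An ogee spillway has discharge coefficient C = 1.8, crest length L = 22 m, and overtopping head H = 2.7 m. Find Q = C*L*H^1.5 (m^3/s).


Q = 1.8 * 22 * 2.7^1.5 = 175.6875 m^3/s


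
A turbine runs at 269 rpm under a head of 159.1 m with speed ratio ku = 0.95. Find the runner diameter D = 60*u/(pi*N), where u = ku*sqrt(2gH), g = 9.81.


u = 0.95 * sqrt(2*9.81*159.1) = 53.0772 m/s
D = 60 * 53.0772 / (pi * 269) = 3.7684 m


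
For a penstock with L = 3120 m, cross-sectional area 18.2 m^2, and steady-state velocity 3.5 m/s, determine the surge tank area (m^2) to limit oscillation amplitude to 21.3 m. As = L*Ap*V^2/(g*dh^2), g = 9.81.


As = 3120 * 18.2 * 3.5^2 / (9.81 * 21.3^2) = 156.2910 m^2


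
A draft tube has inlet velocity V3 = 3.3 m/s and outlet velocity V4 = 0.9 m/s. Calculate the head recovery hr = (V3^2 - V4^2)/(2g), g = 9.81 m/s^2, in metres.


hr = (3.3^2 - 0.9^2) / (2*9.81) = 0.5138 m


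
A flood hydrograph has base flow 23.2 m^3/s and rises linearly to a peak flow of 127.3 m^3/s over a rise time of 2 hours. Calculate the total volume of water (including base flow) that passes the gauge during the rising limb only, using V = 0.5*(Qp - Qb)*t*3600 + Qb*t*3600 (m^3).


V = 0.5*(127.3 - 23.2)*2*3600 + 23.2*2*3600 = 541800.0000 m^3


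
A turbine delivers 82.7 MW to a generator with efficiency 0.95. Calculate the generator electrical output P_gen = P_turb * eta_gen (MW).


P_gen = 82.7 * 0.95 = 78.5650 MW


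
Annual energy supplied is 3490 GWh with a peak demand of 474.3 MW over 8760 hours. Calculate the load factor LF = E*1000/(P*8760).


LF = 3490 * 1000 / (474.3 * 8760) = 0.8400


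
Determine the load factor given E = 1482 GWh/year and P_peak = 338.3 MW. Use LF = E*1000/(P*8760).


LF = 1482 * 1000 / (338.3 * 8760) = 0.5001


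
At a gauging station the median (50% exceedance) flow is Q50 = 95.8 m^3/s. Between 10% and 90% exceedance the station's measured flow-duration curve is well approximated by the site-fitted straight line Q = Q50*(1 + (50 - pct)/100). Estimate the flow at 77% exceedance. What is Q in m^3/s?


Q = 95.8 * (1 + (50 - 77)/100) = 69.9340 m^3/s


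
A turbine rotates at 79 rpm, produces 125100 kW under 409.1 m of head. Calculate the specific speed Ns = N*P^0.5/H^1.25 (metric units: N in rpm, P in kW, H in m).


Ns = 79 * 125100^0.5 / 409.1^1.25 = 15.1869


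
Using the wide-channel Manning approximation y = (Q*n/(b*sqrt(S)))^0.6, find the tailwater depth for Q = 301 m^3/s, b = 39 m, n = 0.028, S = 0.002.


y = (301 * 0.028 / (39 * 0.002^0.5))^0.6 = 2.5733 m


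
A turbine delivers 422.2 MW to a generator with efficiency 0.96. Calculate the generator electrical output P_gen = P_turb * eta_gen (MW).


P_gen = 422.2 * 0.96 = 405.3120 MW


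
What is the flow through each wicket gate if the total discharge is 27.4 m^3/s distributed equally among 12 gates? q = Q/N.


q = 27.4 / 12 = 2.2833 m^3/s


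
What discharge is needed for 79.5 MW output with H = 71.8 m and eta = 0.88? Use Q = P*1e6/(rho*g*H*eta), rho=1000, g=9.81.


Q = 79.5 * 1e6 / (1000 * 9.81 * 71.8 * 0.88) = 128.2599 m^3/s


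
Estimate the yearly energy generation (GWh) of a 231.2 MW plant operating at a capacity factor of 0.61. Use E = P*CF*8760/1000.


E = 231.2 * 0.61 * 8760 / 1000 = 1235.4403 GWh


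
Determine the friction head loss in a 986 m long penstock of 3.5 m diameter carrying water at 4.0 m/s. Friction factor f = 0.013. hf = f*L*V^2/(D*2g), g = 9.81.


hf = 0.013 * 986 * 4.0^2 / (3.5 * 2 * 9.81) = 2.9866 m


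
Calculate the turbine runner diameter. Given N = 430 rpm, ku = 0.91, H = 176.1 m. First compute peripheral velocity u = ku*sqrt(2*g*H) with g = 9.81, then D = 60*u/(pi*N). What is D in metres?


u = 0.91 * sqrt(2*9.81*176.1) = 53.4898 m/s
D = 60 * 53.4898 / (pi * 430) = 2.3758 m


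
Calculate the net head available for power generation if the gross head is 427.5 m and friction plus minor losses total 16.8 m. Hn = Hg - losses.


Hn = 427.5 - 16.8 = 410.7000 m


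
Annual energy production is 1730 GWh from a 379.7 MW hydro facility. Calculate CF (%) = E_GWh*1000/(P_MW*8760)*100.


CF = 1730 * 1000 / (379.7 * 8760) * 100 = 52.0117 %


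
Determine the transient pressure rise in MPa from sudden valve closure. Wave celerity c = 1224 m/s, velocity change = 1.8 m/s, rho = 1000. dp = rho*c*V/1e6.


dp = 1000 * 1224 * 1.8 / 1e6 = 2.2032 MPa


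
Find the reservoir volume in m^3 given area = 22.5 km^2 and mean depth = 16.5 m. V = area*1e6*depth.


V = 22.5 * 1e6 * 16.5 = 3.7125e+08 m^3


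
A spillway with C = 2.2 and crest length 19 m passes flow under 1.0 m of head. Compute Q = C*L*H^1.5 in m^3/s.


Q = 2.2 * 19 * 1.0^1.5 = 41.8000 m^3/s


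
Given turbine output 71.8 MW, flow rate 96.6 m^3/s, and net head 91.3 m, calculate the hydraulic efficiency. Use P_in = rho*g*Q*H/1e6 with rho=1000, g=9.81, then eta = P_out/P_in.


P_in = 1000 * 9.81 * 96.6 * 91.3 / 1e6 = 86.5201 MW
eta = 71.8 / 86.5201 = 0.8299
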